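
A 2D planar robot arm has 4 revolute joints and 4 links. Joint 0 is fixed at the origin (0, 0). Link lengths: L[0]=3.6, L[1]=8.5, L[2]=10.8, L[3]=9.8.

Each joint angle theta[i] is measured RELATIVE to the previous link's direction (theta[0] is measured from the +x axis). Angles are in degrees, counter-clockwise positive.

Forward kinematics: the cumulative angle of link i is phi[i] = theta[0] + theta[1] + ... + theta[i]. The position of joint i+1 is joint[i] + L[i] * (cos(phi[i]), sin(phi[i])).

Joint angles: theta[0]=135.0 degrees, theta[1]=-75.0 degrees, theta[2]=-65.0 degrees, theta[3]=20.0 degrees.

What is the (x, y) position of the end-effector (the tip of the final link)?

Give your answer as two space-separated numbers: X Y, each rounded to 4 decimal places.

Answer: 21.9294 11.5019

Derivation:
joint[0] = (0.0000, 0.0000)  (base)
link 0: phi[0] = 135 = 135 deg
  cos(135 deg) = -0.7071, sin(135 deg) = 0.7071
  joint[1] = (0.0000, 0.0000) + 3.6 * (-0.7071, 0.7071) = (0.0000 + -2.5456, 0.0000 + 2.5456) = (-2.5456, 2.5456)
link 1: phi[1] = 135 + -75 = 60 deg
  cos(60 deg) = 0.5000, sin(60 deg) = 0.8660
  joint[2] = (-2.5456, 2.5456) + 8.5 * (0.5000, 0.8660) = (-2.5456 + 4.2500, 2.5456 + 7.3612) = (1.7044, 9.9068)
link 2: phi[2] = 135 + -75 + -65 = -5 deg
  cos(-5 deg) = 0.9962, sin(-5 deg) = -0.0872
  joint[3] = (1.7044, 9.9068) + 10.8 * (0.9962, -0.0872) = (1.7044 + 10.7589, 9.9068 + -0.9413) = (12.4633, 8.9655)
link 3: phi[3] = 135 + -75 + -65 + 20 = 15 deg
  cos(15 deg) = 0.9659, sin(15 deg) = 0.2588
  joint[4] = (12.4633, 8.9655) + 9.8 * (0.9659, 0.2588) = (12.4633 + 9.4661, 8.9655 + 2.5364) = (21.9294, 11.5019)
End effector: (21.9294, 11.5019)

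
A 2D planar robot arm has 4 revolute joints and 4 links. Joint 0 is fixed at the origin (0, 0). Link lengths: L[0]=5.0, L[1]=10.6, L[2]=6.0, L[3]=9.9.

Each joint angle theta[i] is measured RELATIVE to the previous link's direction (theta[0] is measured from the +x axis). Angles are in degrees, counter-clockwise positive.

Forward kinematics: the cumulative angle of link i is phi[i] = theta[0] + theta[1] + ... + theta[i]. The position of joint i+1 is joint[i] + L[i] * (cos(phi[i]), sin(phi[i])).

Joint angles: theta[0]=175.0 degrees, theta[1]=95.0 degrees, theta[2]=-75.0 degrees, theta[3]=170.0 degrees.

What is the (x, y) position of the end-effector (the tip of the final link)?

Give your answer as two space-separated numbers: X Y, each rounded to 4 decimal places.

Answer: -0.9142 -10.8543

Derivation:
joint[0] = (0.0000, 0.0000)  (base)
link 0: phi[0] = 175 = 175 deg
  cos(175 deg) = -0.9962, sin(175 deg) = 0.0872
  joint[1] = (0.0000, 0.0000) + 5 * (-0.9962, 0.0872) = (0.0000 + -4.9810, 0.0000 + 0.4358) = (-4.9810, 0.4358)
link 1: phi[1] = 175 + 95 = 270 deg
  cos(270 deg) = -0.0000, sin(270 deg) = -1.0000
  joint[2] = (-4.9810, 0.4358) + 10.6 * (-0.0000, -1.0000) = (-4.9810 + -0.0000, 0.4358 + -10.6000) = (-4.9810, -10.1642)
link 2: phi[2] = 175 + 95 + -75 = 195 deg
  cos(195 deg) = -0.9659, sin(195 deg) = -0.2588
  joint[3] = (-4.9810, -10.1642) + 6 * (-0.9659, -0.2588) = (-4.9810 + -5.7956, -10.1642 + -1.5529) = (-10.7765, -11.7171)
link 3: phi[3] = 175 + 95 + -75 + 170 = 365 deg
  cos(365 deg) = 0.9962, sin(365 deg) = 0.0872
  joint[4] = (-10.7765, -11.7171) + 9.9 * (0.9962, 0.0872) = (-10.7765 + 9.8623, -11.7171 + 0.8628) = (-0.9142, -10.8543)
End effector: (-0.9142, -10.8543)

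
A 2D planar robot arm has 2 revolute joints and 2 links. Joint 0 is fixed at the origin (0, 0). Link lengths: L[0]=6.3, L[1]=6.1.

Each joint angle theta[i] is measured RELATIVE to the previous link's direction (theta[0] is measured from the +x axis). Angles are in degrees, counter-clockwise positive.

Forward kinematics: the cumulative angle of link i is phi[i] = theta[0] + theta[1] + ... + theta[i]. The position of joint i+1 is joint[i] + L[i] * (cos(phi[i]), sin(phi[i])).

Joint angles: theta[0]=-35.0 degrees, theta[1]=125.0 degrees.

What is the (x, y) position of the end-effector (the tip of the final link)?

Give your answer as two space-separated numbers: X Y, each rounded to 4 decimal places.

Answer: 5.1607 2.4865

Derivation:
joint[0] = (0.0000, 0.0000)  (base)
link 0: phi[0] = -35 = -35 deg
  cos(-35 deg) = 0.8192, sin(-35 deg) = -0.5736
  joint[1] = (0.0000, 0.0000) + 6.3 * (0.8192, -0.5736) = (0.0000 + 5.1607, 0.0000 + -3.6135) = (5.1607, -3.6135)
link 1: phi[1] = -35 + 125 = 90 deg
  cos(90 deg) = 0.0000, sin(90 deg) = 1.0000
  joint[2] = (5.1607, -3.6135) + 6.1 * (0.0000, 1.0000) = (5.1607 + 0.0000, -3.6135 + 6.1000) = (5.1607, 2.4865)
End effector: (5.1607, 2.4865)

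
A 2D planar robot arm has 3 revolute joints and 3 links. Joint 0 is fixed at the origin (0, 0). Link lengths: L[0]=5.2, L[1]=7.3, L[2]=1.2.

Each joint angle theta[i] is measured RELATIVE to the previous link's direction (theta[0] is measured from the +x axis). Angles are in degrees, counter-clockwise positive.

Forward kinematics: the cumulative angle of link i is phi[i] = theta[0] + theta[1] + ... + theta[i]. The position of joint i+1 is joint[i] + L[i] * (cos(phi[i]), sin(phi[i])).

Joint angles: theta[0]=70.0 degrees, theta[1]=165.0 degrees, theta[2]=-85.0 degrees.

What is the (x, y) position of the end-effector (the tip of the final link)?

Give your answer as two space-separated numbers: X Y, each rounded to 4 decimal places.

Answer: -3.4478 -0.4934

Derivation:
joint[0] = (0.0000, 0.0000)  (base)
link 0: phi[0] = 70 = 70 deg
  cos(70 deg) = 0.3420, sin(70 deg) = 0.9397
  joint[1] = (0.0000, 0.0000) + 5.2 * (0.3420, 0.9397) = (0.0000 + 1.7785, 0.0000 + 4.8864) = (1.7785, 4.8864)
link 1: phi[1] = 70 + 165 = 235 deg
  cos(235 deg) = -0.5736, sin(235 deg) = -0.8192
  joint[2] = (1.7785, 4.8864) + 7.3 * (-0.5736, -0.8192) = (1.7785 + -4.1871, 4.8864 + -5.9798) = (-2.4086, -1.0934)
link 2: phi[2] = 70 + 165 + -85 = 150 deg
  cos(150 deg) = -0.8660, sin(150 deg) = 0.5000
  joint[3] = (-2.4086, -1.0934) + 1.2 * (-0.8660, 0.5000) = (-2.4086 + -1.0392, -1.0934 + 0.6000) = (-3.4478, -0.4934)
End effector: (-3.4478, -0.4934)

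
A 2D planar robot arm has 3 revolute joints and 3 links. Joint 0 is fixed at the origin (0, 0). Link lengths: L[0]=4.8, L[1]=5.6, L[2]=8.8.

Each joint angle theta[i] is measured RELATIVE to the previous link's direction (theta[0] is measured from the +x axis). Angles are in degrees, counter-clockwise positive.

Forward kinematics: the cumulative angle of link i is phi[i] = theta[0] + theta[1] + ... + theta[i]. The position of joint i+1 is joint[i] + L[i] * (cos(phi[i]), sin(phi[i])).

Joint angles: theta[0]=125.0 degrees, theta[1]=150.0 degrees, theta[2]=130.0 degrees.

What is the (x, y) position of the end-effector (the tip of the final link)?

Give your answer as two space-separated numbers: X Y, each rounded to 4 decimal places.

joint[0] = (0.0000, 0.0000)  (base)
link 0: phi[0] = 125 = 125 deg
  cos(125 deg) = -0.5736, sin(125 deg) = 0.8192
  joint[1] = (0.0000, 0.0000) + 4.8 * (-0.5736, 0.8192) = (0.0000 + -2.7532, 0.0000 + 3.9319) = (-2.7532, 3.9319)
link 1: phi[1] = 125 + 150 = 275 deg
  cos(275 deg) = 0.0872, sin(275 deg) = -0.9962
  joint[2] = (-2.7532, 3.9319) + 5.6 * (0.0872, -0.9962) = (-2.7532 + 0.4881, 3.9319 + -5.5787) = (-2.2651, -1.6468)
link 2: phi[2] = 125 + 150 + 130 = 405 deg
  cos(405 deg) = 0.7071, sin(405 deg) = 0.7071
  joint[3] = (-2.2651, -1.6468) + 8.8 * (0.7071, 0.7071) = (-2.2651 + 6.2225, -1.6468 + 6.2225) = (3.9574, 4.5758)
End effector: (3.9574, 4.5758)

Answer: 3.9574 4.5758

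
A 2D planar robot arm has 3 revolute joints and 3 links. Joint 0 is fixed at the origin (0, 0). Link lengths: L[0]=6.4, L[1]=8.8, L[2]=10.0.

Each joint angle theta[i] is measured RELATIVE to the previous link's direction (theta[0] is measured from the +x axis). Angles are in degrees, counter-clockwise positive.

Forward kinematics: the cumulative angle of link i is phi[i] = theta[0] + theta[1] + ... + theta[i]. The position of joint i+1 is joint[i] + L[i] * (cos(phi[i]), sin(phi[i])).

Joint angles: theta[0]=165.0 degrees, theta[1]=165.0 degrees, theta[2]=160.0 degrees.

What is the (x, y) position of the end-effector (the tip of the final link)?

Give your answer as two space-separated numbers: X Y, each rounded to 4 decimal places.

joint[0] = (0.0000, 0.0000)  (base)
link 0: phi[0] = 165 = 165 deg
  cos(165 deg) = -0.9659, sin(165 deg) = 0.2588
  joint[1] = (0.0000, 0.0000) + 6.4 * (-0.9659, 0.2588) = (0.0000 + -6.1819, 0.0000 + 1.6564) = (-6.1819, 1.6564)
link 1: phi[1] = 165 + 165 = 330 deg
  cos(330 deg) = 0.8660, sin(330 deg) = -0.5000
  joint[2] = (-6.1819, 1.6564) + 8.8 * (0.8660, -0.5000) = (-6.1819 + 7.6210, 1.6564 + -4.4000) = (1.4391, -2.7436)
link 2: phi[2] = 165 + 165 + 160 = 490 deg
  cos(490 deg) = -0.6428, sin(490 deg) = 0.7660
  joint[3] = (1.4391, -2.7436) + 10 * (-0.6428, 0.7660) = (1.4391 + -6.4279, -2.7436 + 7.6604) = (-4.9888, 4.9169)
End effector: (-4.9888, 4.9169)

Answer: -4.9888 4.9169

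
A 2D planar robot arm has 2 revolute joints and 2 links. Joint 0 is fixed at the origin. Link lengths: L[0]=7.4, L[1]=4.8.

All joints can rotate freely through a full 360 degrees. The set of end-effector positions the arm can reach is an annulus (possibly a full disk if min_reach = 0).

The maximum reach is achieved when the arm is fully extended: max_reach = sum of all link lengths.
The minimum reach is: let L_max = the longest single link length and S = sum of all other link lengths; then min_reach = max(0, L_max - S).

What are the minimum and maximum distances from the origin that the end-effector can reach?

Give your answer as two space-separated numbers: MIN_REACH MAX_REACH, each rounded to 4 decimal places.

Link lengths: [7.4, 4.8]
max_reach = 7.4 + 4.8 = 12.2
L_max = max([7.4, 4.8]) = 7.4
S (sum of others) = 12.2 - 7.4 = 4.8
min_reach = max(0, 7.4 - 4.8) = max(0, 2.6) = 2.6

Answer: 2.6000 12.2000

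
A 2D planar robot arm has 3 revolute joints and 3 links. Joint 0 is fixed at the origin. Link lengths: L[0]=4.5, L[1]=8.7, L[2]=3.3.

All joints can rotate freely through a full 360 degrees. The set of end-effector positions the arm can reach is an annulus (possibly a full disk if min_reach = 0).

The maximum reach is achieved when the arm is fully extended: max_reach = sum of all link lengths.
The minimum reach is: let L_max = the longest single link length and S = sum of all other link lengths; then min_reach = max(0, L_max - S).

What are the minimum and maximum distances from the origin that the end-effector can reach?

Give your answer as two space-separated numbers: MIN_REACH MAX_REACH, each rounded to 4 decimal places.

Link lengths: [4.5, 8.7, 3.3]
max_reach = 4.5 + 8.7 + 3.3 = 16.5
L_max = max([4.5, 8.7, 3.3]) = 8.7
S (sum of others) = 16.5 - 8.7 = 7.8
min_reach = max(0, 8.7 - 7.8) = max(0, 0.9) = 0.9

Answer: 0.9000 16.5000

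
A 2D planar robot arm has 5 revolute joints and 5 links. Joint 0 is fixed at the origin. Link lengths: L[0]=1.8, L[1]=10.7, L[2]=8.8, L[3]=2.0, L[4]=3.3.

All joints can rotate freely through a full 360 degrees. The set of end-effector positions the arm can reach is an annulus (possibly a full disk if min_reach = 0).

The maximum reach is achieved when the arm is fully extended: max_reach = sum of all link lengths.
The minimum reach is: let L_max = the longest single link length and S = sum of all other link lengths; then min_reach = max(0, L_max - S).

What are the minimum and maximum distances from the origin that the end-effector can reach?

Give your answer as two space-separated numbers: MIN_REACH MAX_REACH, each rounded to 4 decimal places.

Link lengths: [1.8, 10.7, 8.8, 2.0, 3.3]
max_reach = 1.8 + 10.7 + 8.8 + 2 + 3.3 = 26.6
L_max = max([1.8, 10.7, 8.8, 2.0, 3.3]) = 10.7
S (sum of others) = 26.6 - 10.7 = 15.9
min_reach = max(0, 10.7 - 15.9) = max(0, -5.2) = 0

Answer: 0.0000 26.6000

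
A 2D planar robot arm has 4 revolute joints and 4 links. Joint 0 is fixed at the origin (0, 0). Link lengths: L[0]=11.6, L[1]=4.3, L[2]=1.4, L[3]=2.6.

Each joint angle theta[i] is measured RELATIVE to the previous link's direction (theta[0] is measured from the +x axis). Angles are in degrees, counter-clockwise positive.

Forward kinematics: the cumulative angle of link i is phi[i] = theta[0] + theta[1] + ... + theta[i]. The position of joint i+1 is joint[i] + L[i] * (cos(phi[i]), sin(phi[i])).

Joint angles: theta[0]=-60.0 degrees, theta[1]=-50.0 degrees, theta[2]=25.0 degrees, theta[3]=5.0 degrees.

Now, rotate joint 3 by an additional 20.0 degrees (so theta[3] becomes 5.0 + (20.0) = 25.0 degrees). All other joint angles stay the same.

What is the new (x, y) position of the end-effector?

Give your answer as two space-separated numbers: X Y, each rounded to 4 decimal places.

joint[0] = (0.0000, 0.0000)  (base)
link 0: phi[0] = -60 = -60 deg
  cos(-60 deg) = 0.5000, sin(-60 deg) = -0.8660
  joint[1] = (0.0000, 0.0000) + 11.6 * (0.5000, -0.8660) = (0.0000 + 5.8000, 0.0000 + -10.0459) = (5.8000, -10.0459)
link 1: phi[1] = -60 + -50 = -110 deg
  cos(-110 deg) = -0.3420, sin(-110 deg) = -0.9397
  joint[2] = (5.8000, -10.0459) + 4.3 * (-0.3420, -0.9397) = (5.8000 + -1.4707, -10.0459 + -4.0407) = (4.3293, -14.0866)
link 2: phi[2] = -60 + -50 + 25 = -85 deg
  cos(-85 deg) = 0.0872, sin(-85 deg) = -0.9962
  joint[3] = (4.3293, -14.0866) + 1.4 * (0.0872, -0.9962) = (4.3293 + 0.1220, -14.0866 + -1.3947) = (4.4513, -15.4812)
link 3: phi[3] = -60 + -50 + 25 + 25 = -60 deg
  cos(-60 deg) = 0.5000, sin(-60 deg) = -0.8660
  joint[4] = (4.4513, -15.4812) + 2.6 * (0.5000, -0.8660) = (4.4513 + 1.3000, -15.4812 + -2.2517) = (5.7513, -17.7329)
End effector: (5.7513, -17.7329)

Answer: 5.7513 -17.7329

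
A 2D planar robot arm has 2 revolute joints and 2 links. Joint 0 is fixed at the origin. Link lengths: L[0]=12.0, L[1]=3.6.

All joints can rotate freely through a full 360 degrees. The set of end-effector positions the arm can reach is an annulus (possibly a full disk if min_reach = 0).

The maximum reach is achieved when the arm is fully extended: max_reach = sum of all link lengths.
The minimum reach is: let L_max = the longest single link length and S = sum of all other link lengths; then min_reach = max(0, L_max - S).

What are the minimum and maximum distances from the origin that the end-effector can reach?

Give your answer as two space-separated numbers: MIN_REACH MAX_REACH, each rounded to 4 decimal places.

Answer: 8.4000 15.6000

Derivation:
Link lengths: [12.0, 3.6]
max_reach = 12 + 3.6 = 15.6
L_max = max([12.0, 3.6]) = 12
S (sum of others) = 15.6 - 12 = 3.6
min_reach = max(0, 12 - 3.6) = max(0, 8.4) = 8.4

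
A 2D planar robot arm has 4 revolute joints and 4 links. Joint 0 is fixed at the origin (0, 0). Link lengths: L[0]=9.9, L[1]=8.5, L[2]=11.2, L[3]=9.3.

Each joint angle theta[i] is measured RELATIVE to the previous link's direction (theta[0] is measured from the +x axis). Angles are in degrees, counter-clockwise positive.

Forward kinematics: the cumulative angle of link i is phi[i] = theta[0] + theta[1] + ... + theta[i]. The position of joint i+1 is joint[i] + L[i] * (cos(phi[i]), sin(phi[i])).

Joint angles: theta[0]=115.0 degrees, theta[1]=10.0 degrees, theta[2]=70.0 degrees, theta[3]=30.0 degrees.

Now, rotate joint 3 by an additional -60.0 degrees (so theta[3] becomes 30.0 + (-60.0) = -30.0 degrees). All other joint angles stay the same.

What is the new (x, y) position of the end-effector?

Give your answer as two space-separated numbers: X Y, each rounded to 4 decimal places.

joint[0] = (0.0000, 0.0000)  (base)
link 0: phi[0] = 115 = 115 deg
  cos(115 deg) = -0.4226, sin(115 deg) = 0.9063
  joint[1] = (0.0000, 0.0000) + 9.9 * (-0.4226, 0.9063) = (0.0000 + -4.1839, 0.0000 + 8.9724) = (-4.1839, 8.9724)
link 1: phi[1] = 115 + 10 = 125 deg
  cos(125 deg) = -0.5736, sin(125 deg) = 0.8192
  joint[2] = (-4.1839, 8.9724) + 8.5 * (-0.5736, 0.8192) = (-4.1839 + -4.8754, 8.9724 + 6.9628) = (-9.0593, 15.9352)
link 2: phi[2] = 115 + 10 + 70 = 195 deg
  cos(195 deg) = -0.9659, sin(195 deg) = -0.2588
  joint[3] = (-9.0593, 15.9352) + 11.2 * (-0.9659, -0.2588) = (-9.0593 + -10.8184, 15.9352 + -2.8988) = (-19.8777, 13.0365)
link 3: phi[3] = 115 + 10 + 70 + -30 = 165 deg
  cos(165 deg) = -0.9659, sin(165 deg) = 0.2588
  joint[4] = (-19.8777, 13.0365) + 9.3 * (-0.9659, 0.2588) = (-19.8777 + -8.9831, 13.0365 + 2.4070) = (-28.8608, 15.4435)
End effector: (-28.8608, 15.4435)

Answer: -28.8608 15.4435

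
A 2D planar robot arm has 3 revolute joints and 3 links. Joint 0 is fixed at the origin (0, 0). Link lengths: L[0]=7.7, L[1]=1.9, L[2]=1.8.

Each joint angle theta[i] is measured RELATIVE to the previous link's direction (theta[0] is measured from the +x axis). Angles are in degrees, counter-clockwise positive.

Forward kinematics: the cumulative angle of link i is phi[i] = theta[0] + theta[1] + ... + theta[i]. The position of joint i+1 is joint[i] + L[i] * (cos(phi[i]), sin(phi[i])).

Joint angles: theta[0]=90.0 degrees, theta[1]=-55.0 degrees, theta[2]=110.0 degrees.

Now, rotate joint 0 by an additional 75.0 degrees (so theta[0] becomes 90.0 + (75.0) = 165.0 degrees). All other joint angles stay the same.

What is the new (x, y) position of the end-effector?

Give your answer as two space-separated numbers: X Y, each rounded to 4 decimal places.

joint[0] = (0.0000, 0.0000)  (base)
link 0: phi[0] = 165 = 165 deg
  cos(165 deg) = -0.9659, sin(165 deg) = 0.2588
  joint[1] = (0.0000, 0.0000) + 7.7 * (-0.9659, 0.2588) = (0.0000 + -7.4376, 0.0000 + 1.9929) = (-7.4376, 1.9929)
link 1: phi[1] = 165 + -55 = 110 deg
  cos(110 deg) = -0.3420, sin(110 deg) = 0.9397
  joint[2] = (-7.4376, 1.9929) + 1.9 * (-0.3420, 0.9397) = (-7.4376 + -0.6498, 1.9929 + 1.7854) = (-8.0875, 3.7783)
link 2: phi[2] = 165 + -55 + 110 = 220 deg
  cos(220 deg) = -0.7660, sin(220 deg) = -0.6428
  joint[3] = (-8.0875, 3.7783) + 1.8 * (-0.7660, -0.6428) = (-8.0875 + -1.3789, 3.7783 + -1.1570) = (-9.4663, 2.6213)
End effector: (-9.4663, 2.6213)

Answer: -9.4663 2.6213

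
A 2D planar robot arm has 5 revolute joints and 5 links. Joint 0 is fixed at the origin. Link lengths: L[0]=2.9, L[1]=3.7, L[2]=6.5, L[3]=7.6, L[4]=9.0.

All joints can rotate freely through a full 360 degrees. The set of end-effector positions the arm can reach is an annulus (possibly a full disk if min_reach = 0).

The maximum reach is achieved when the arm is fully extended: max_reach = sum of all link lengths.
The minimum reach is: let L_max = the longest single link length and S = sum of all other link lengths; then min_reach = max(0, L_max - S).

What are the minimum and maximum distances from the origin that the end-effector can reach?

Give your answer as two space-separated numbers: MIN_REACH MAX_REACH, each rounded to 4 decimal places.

Answer: 0.0000 29.7000

Derivation:
Link lengths: [2.9, 3.7, 6.5, 7.6, 9.0]
max_reach = 2.9 + 3.7 + 6.5 + 7.6 + 9 = 29.7
L_max = max([2.9, 3.7, 6.5, 7.6, 9.0]) = 9
S (sum of others) = 29.7 - 9 = 20.7
min_reach = max(0, 9 - 20.7) = max(0, -11.7) = 0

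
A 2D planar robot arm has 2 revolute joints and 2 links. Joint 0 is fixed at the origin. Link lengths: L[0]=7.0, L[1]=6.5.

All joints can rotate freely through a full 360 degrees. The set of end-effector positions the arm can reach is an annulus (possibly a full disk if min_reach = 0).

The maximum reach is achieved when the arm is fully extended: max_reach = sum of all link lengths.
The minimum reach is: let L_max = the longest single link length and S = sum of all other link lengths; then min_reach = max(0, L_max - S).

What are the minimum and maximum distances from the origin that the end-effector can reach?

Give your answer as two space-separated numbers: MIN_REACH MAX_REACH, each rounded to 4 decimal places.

Link lengths: [7.0, 6.5]
max_reach = 7 + 6.5 = 13.5
L_max = max([7.0, 6.5]) = 7
S (sum of others) = 13.5 - 7 = 6.5
min_reach = max(0, 7 - 6.5) = max(0, 0.5) = 0.5

Answer: 0.5000 13.5000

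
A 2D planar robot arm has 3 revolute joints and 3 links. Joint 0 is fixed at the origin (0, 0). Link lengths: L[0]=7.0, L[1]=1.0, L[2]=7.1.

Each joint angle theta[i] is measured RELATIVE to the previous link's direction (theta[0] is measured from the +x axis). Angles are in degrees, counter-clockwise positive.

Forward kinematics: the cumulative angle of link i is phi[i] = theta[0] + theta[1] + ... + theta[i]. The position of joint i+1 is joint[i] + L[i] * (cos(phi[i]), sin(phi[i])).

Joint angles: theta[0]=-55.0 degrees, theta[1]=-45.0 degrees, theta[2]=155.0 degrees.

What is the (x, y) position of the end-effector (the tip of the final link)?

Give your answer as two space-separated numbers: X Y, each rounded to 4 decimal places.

Answer: 7.9138 -0.9029

Derivation:
joint[0] = (0.0000, 0.0000)  (base)
link 0: phi[0] = -55 = -55 deg
  cos(-55 deg) = 0.5736, sin(-55 deg) = -0.8192
  joint[1] = (0.0000, 0.0000) + 7 * (0.5736, -0.8192) = (0.0000 + 4.0150, 0.0000 + -5.7341) = (4.0150, -5.7341)
link 1: phi[1] = -55 + -45 = -100 deg
  cos(-100 deg) = -0.1736, sin(-100 deg) = -0.9848
  joint[2] = (4.0150, -5.7341) + 1 * (-0.1736, -0.9848) = (4.0150 + -0.1736, -5.7341 + -0.9848) = (3.8414, -6.7189)
link 2: phi[2] = -55 + -45 + 155 = 55 deg
  cos(55 deg) = 0.5736, sin(55 deg) = 0.8192
  joint[3] = (3.8414, -6.7189) + 7.1 * (0.5736, 0.8192) = (3.8414 + 4.0724, -6.7189 + 5.8160) = (7.9138, -0.9029)
End effector: (7.9138, -0.9029)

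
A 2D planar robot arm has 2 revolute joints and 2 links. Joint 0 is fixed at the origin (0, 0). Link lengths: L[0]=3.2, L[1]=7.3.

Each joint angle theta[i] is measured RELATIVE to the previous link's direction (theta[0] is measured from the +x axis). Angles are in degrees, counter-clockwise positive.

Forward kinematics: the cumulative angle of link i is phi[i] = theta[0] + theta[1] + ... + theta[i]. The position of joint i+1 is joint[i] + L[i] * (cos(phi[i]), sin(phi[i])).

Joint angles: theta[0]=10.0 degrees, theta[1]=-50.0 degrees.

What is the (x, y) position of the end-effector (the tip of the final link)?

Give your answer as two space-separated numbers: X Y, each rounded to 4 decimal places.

joint[0] = (0.0000, 0.0000)  (base)
link 0: phi[0] = 10 = 10 deg
  cos(10 deg) = 0.9848, sin(10 deg) = 0.1736
  joint[1] = (0.0000, 0.0000) + 3.2 * (0.9848, 0.1736) = (0.0000 + 3.1514, 0.0000 + 0.5557) = (3.1514, 0.5557)
link 1: phi[1] = 10 + -50 = -40 deg
  cos(-40 deg) = 0.7660, sin(-40 deg) = -0.6428
  joint[2] = (3.1514, 0.5557) + 7.3 * (0.7660, -0.6428) = (3.1514 + 5.5921, 0.5557 + -4.6923) = (8.7435, -4.1367)
End effector: (8.7435, -4.1367)

Answer: 8.7435 -4.1367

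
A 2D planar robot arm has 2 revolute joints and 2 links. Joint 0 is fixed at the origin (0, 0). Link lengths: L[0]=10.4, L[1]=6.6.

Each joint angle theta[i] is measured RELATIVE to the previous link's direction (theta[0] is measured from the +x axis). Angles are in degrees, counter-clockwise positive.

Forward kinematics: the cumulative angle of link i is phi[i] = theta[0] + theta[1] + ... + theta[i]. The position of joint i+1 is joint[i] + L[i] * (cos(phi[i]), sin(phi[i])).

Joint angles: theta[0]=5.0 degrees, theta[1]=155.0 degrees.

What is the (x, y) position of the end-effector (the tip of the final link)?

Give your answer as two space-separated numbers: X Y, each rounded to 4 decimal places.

Answer: 4.1585 3.1638

Derivation:
joint[0] = (0.0000, 0.0000)  (base)
link 0: phi[0] = 5 = 5 deg
  cos(5 deg) = 0.9962, sin(5 deg) = 0.0872
  joint[1] = (0.0000, 0.0000) + 10.4 * (0.9962, 0.0872) = (0.0000 + 10.3604, 0.0000 + 0.9064) = (10.3604, 0.9064)
link 1: phi[1] = 5 + 155 = 160 deg
  cos(160 deg) = -0.9397, sin(160 deg) = 0.3420
  joint[2] = (10.3604, 0.9064) + 6.6 * (-0.9397, 0.3420) = (10.3604 + -6.2020, 0.9064 + 2.2573) = (4.1585, 3.1638)
End effector: (4.1585, 3.1638)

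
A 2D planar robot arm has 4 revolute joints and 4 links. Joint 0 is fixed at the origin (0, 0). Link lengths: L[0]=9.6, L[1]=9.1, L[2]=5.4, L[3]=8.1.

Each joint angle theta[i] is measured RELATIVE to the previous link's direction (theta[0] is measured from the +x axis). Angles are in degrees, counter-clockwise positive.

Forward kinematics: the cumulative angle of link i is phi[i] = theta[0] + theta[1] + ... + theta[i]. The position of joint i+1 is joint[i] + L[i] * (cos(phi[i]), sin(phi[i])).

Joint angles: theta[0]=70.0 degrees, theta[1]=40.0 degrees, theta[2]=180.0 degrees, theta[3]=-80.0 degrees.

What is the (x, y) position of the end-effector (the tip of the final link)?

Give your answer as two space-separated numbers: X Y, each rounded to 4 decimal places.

joint[0] = (0.0000, 0.0000)  (base)
link 0: phi[0] = 70 = 70 deg
  cos(70 deg) = 0.3420, sin(70 deg) = 0.9397
  joint[1] = (0.0000, 0.0000) + 9.6 * (0.3420, 0.9397) = (0.0000 + 3.2834, 0.0000 + 9.0210) = (3.2834, 9.0210)
link 1: phi[1] = 70 + 40 = 110 deg
  cos(110 deg) = -0.3420, sin(110 deg) = 0.9397
  joint[2] = (3.2834, 9.0210) + 9.1 * (-0.3420, 0.9397) = (3.2834 + -3.1124, 9.0210 + 8.5512) = (0.1710, 17.5723)
link 2: phi[2] = 70 + 40 + 180 = 290 deg
  cos(290 deg) = 0.3420, sin(290 deg) = -0.9397
  joint[3] = (0.1710, 17.5723) + 5.4 * (0.3420, -0.9397) = (0.1710 + 1.8469, 17.5723 + -5.0743) = (2.0179, 12.4979)
link 3: phi[3] = 70 + 40 + 180 + -80 = 210 deg
  cos(210 deg) = -0.8660, sin(210 deg) = -0.5000
  joint[4] = (2.0179, 12.4979) + 8.1 * (-0.8660, -0.5000) = (2.0179 + -7.0148, 12.4979 + -4.0500) = (-4.9969, 8.4479)
End effector: (-4.9969, 8.4479)

Answer: -4.9969 8.4479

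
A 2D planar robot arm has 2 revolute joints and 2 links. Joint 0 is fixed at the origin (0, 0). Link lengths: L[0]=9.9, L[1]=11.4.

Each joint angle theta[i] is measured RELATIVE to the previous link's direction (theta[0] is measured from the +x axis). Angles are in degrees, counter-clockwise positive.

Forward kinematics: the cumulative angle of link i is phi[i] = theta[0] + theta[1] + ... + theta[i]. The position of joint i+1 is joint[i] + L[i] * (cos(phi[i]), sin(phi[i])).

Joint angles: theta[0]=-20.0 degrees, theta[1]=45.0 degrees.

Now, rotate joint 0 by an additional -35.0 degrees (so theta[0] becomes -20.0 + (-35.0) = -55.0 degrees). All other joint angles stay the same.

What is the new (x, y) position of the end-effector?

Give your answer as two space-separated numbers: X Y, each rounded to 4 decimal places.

joint[0] = (0.0000, 0.0000)  (base)
link 0: phi[0] = -55 = -55 deg
  cos(-55 deg) = 0.5736, sin(-55 deg) = -0.8192
  joint[1] = (0.0000, 0.0000) + 9.9 * (0.5736, -0.8192) = (0.0000 + 5.6784, 0.0000 + -8.1096) = (5.6784, -8.1096)
link 1: phi[1] = -55 + 45 = -10 deg
  cos(-10 deg) = 0.9848, sin(-10 deg) = -0.1736
  joint[2] = (5.6784, -8.1096) + 11.4 * (0.9848, -0.1736) = (5.6784 + 11.2268, -8.1096 + -1.9796) = (16.9052, -10.0892)
End effector: (16.9052, -10.0892)

Answer: 16.9052 -10.0892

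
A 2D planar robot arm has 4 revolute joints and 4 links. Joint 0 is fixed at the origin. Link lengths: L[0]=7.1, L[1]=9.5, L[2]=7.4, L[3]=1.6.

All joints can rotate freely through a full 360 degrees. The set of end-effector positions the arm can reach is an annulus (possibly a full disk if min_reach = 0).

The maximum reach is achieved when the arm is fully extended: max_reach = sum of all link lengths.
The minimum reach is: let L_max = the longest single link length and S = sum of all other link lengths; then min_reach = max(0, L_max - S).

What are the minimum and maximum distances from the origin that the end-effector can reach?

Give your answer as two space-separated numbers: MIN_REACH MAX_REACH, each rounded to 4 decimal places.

Link lengths: [7.1, 9.5, 7.4, 1.6]
max_reach = 7.1 + 9.5 + 7.4 + 1.6 = 25.6
L_max = max([7.1, 9.5, 7.4, 1.6]) = 9.5
S (sum of others) = 25.6 - 9.5 = 16.1
min_reach = max(0, 9.5 - 16.1) = max(0, -6.6) = 0

Answer: 0.0000 25.6000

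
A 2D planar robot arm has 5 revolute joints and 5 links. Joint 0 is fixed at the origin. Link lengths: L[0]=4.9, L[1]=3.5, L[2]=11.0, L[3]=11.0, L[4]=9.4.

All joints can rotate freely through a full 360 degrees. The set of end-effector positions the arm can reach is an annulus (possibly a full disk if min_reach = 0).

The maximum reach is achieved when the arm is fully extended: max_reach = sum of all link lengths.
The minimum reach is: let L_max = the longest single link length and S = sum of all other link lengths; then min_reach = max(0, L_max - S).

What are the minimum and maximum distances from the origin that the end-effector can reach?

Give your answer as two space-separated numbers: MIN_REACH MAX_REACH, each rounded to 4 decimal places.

Answer: 0.0000 39.8000

Derivation:
Link lengths: [4.9, 3.5, 11.0, 11.0, 9.4]
max_reach = 4.9 + 3.5 + 11 + 11 + 9.4 = 39.8
L_max = max([4.9, 3.5, 11.0, 11.0, 9.4]) = 11
S (sum of others) = 39.8 - 11 = 28.8
min_reach = max(0, 11 - 28.8) = max(0, -17.8) = 0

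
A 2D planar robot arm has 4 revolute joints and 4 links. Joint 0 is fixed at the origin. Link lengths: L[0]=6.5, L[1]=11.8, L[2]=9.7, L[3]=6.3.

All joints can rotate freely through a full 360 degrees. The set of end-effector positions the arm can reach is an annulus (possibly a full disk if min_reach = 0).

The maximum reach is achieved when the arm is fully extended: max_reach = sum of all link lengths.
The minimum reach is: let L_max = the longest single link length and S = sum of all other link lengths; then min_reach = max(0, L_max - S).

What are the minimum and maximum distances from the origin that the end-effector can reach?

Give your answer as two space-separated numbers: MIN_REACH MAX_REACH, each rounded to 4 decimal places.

Answer: 0.0000 34.3000

Derivation:
Link lengths: [6.5, 11.8, 9.7, 6.3]
max_reach = 6.5 + 11.8 + 9.7 + 6.3 = 34.3
L_max = max([6.5, 11.8, 9.7, 6.3]) = 11.8
S (sum of others) = 34.3 - 11.8 = 22.5
min_reach = max(0, 11.8 - 22.5) = max(0, -10.7) = 0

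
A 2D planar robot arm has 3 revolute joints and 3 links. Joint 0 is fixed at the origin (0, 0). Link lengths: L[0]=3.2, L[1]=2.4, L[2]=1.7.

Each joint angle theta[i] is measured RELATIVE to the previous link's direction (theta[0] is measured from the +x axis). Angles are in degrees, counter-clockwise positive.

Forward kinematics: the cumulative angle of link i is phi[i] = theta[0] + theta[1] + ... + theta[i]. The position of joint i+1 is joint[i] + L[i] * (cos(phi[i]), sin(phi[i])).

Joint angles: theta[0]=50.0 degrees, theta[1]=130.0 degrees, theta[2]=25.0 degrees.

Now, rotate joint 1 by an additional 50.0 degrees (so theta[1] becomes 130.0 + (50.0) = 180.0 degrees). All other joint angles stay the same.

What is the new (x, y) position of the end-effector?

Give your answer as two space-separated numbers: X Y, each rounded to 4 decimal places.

Answer: 0.0742 -1.0292

Derivation:
joint[0] = (0.0000, 0.0000)  (base)
link 0: phi[0] = 50 = 50 deg
  cos(50 deg) = 0.6428, sin(50 deg) = 0.7660
  joint[1] = (0.0000, 0.0000) + 3.2 * (0.6428, 0.7660) = (0.0000 + 2.0569, 0.0000 + 2.4513) = (2.0569, 2.4513)
link 1: phi[1] = 50 + 180 = 230 deg
  cos(230 deg) = -0.6428, sin(230 deg) = -0.7660
  joint[2] = (2.0569, 2.4513) + 2.4 * (-0.6428, -0.7660) = (2.0569 + -1.5427, 2.4513 + -1.8385) = (0.5142, 0.6128)
link 2: phi[2] = 50 + 180 + 25 = 255 deg
  cos(255 deg) = -0.2588, sin(255 deg) = -0.9659
  joint[3] = (0.5142, 0.6128) + 1.7 * (-0.2588, -0.9659) = (0.5142 + -0.4400, 0.6128 + -1.6421) = (0.0742, -1.0292)
End effector: (0.0742, -1.0292)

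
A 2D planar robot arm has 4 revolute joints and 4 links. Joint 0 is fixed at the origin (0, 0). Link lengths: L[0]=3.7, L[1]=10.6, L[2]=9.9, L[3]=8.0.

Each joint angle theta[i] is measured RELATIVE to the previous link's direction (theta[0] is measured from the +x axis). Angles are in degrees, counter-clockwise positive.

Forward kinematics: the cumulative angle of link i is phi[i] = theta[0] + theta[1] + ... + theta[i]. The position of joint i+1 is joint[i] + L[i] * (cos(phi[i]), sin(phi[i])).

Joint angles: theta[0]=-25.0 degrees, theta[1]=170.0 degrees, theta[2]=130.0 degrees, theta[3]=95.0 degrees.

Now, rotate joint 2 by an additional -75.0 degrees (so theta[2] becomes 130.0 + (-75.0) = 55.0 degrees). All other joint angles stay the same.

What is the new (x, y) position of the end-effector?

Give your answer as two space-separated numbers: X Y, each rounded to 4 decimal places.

joint[0] = (0.0000, 0.0000)  (base)
link 0: phi[0] = -25 = -25 deg
  cos(-25 deg) = 0.9063, sin(-25 deg) = -0.4226
  joint[1] = (0.0000, 0.0000) + 3.7 * (0.9063, -0.4226) = (0.0000 + 3.3533, 0.0000 + -1.5637) = (3.3533, -1.5637)
link 1: phi[1] = -25 + 170 = 145 deg
  cos(145 deg) = -0.8192, sin(145 deg) = 0.5736
  joint[2] = (3.3533, -1.5637) + 10.6 * (-0.8192, 0.5736) = (3.3533 + -8.6830, -1.5637 + 6.0799) = (-5.3297, 4.5162)
link 2: phi[2] = -25 + 170 + 55 = 200 deg
  cos(200 deg) = -0.9397, sin(200 deg) = -0.3420
  joint[3] = (-5.3297, 4.5162) + 9.9 * (-0.9397, -0.3420) = (-5.3297 + -9.3030, 4.5162 + -3.3860) = (-14.6326, 1.1302)
link 3: phi[3] = -25 + 170 + 55 + 95 = 295 deg
  cos(295 deg) = 0.4226, sin(295 deg) = -0.9063
  joint[4] = (-14.6326, 1.1302) + 8 * (0.4226, -0.9063) = (-14.6326 + 3.3809, 1.1302 + -7.2505) = (-11.2517, -6.1202)
End effector: (-11.2517, -6.1202)

Answer: -11.2517 -6.1202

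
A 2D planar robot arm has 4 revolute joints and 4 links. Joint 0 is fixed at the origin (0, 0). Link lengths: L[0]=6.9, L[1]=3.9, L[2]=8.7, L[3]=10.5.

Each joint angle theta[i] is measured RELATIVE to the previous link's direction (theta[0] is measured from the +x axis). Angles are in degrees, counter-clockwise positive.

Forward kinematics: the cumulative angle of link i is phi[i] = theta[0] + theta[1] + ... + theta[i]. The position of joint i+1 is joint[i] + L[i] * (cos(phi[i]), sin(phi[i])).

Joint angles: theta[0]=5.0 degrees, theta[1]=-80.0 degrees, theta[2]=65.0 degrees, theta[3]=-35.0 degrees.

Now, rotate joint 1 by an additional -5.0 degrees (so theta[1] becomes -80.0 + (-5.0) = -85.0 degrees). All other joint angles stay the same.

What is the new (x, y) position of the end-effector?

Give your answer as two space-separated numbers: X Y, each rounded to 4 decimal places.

Answer: 22.7038 -13.5346

Derivation:
joint[0] = (0.0000, 0.0000)  (base)
link 0: phi[0] = 5 = 5 deg
  cos(5 deg) = 0.9962, sin(5 deg) = 0.0872
  joint[1] = (0.0000, 0.0000) + 6.9 * (0.9962, 0.0872) = (0.0000 + 6.8737, 0.0000 + 0.6014) = (6.8737, 0.6014)
link 1: phi[1] = 5 + -85 = -80 deg
  cos(-80 deg) = 0.1736, sin(-80 deg) = -0.9848
  joint[2] = (6.8737, 0.6014) + 3.9 * (0.1736, -0.9848) = (6.8737 + 0.6772, 0.6014 + -3.8408) = (7.5510, -3.2394)
link 2: phi[2] = 5 + -85 + 65 = -15 deg
  cos(-15 deg) = 0.9659, sin(-15 deg) = -0.2588
  joint[3] = (7.5510, -3.2394) + 8.7 * (0.9659, -0.2588) = (7.5510 + 8.4036, -3.2394 + -2.2517) = (15.9545, -5.4911)
link 3: phi[3] = 5 + -85 + 65 + -35 = -50 deg
  cos(-50 deg) = 0.6428, sin(-50 deg) = -0.7660
  joint[4] = (15.9545, -5.4911) + 10.5 * (0.6428, -0.7660) = (15.9545 + 6.7493, -5.4911 + -8.0435) = (22.7038, -13.5346)
End effector: (22.7038, -13.5346)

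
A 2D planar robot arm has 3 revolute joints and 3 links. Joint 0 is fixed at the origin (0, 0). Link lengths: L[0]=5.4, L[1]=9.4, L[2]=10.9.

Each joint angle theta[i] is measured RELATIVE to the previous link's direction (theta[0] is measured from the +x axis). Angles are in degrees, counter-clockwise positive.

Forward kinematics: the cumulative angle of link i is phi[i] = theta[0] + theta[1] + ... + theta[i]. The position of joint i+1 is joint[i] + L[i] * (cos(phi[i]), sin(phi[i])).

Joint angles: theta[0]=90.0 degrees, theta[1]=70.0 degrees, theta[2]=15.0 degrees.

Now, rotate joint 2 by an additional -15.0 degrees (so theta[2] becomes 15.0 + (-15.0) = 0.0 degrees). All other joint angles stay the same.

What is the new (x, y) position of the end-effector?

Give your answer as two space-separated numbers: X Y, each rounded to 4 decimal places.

Answer: -19.0758 12.3430

Derivation:
joint[0] = (0.0000, 0.0000)  (base)
link 0: phi[0] = 90 = 90 deg
  cos(90 deg) = 0.0000, sin(90 deg) = 1.0000
  joint[1] = (0.0000, 0.0000) + 5.4 * (0.0000, 1.0000) = (0.0000 + 0.0000, 0.0000 + 5.4000) = (0.0000, 5.4000)
link 1: phi[1] = 90 + 70 = 160 deg
  cos(160 deg) = -0.9397, sin(160 deg) = 0.3420
  joint[2] = (0.0000, 5.4000) + 9.4 * (-0.9397, 0.3420) = (0.0000 + -8.8331, 5.4000 + 3.2150) = (-8.8331, 8.6150)
link 2: phi[2] = 90 + 70 + 0 = 160 deg
  cos(160 deg) = -0.9397, sin(160 deg) = 0.3420
  joint[3] = (-8.8331, 8.6150) + 10.9 * (-0.9397, 0.3420) = (-8.8331 + -10.2426, 8.6150 + 3.7280) = (-19.0758, 12.3430)
End effector: (-19.0758, 12.3430)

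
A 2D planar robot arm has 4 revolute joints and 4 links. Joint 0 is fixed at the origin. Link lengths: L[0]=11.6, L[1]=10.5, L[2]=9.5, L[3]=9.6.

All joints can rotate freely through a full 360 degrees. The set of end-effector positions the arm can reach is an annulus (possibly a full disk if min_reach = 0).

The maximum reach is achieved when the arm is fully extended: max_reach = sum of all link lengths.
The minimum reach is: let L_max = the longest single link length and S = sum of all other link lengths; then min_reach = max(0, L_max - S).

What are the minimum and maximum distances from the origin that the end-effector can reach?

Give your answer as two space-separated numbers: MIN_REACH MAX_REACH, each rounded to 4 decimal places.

Answer: 0.0000 41.2000

Derivation:
Link lengths: [11.6, 10.5, 9.5, 9.6]
max_reach = 11.6 + 10.5 + 9.5 + 9.6 = 41.2
L_max = max([11.6, 10.5, 9.5, 9.6]) = 11.6
S (sum of others) = 41.2 - 11.6 = 29.6
min_reach = max(0, 11.6 - 29.6) = max(0, -18) = 0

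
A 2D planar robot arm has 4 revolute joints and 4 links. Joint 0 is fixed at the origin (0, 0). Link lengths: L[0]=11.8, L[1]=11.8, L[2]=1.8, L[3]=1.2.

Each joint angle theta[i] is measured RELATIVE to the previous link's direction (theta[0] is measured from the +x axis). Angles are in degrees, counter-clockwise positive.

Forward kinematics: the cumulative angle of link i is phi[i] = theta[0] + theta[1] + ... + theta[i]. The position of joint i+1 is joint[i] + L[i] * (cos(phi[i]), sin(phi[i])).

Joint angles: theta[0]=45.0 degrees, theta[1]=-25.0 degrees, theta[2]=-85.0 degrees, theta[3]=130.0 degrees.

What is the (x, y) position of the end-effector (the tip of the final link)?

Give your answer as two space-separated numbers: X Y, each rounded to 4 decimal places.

Answer: 20.7001 11.8359

Derivation:
joint[0] = (0.0000, 0.0000)  (base)
link 0: phi[0] = 45 = 45 deg
  cos(45 deg) = 0.7071, sin(45 deg) = 0.7071
  joint[1] = (0.0000, 0.0000) + 11.8 * (0.7071, 0.7071) = (0.0000 + 8.3439, 0.0000 + 8.3439) = (8.3439, 8.3439)
link 1: phi[1] = 45 + -25 = 20 deg
  cos(20 deg) = 0.9397, sin(20 deg) = 0.3420
  joint[2] = (8.3439, 8.3439) + 11.8 * (0.9397, 0.3420) = (8.3439 + 11.0884, 8.3439 + 4.0358) = (19.4322, 12.3797)
link 2: phi[2] = 45 + -25 + -85 = -65 deg
  cos(-65 deg) = 0.4226, sin(-65 deg) = -0.9063
  joint[3] = (19.4322, 12.3797) + 1.8 * (0.4226, -0.9063) = (19.4322 + 0.7607, 12.3797 + -1.6314) = (20.1929, 10.7483)
link 3: phi[3] = 45 + -25 + -85 + 130 = 65 deg
  cos(65 deg) = 0.4226, sin(65 deg) = 0.9063
  joint[4] = (20.1929, 10.7483) + 1.2 * (0.4226, 0.9063) = (20.1929 + 0.5071, 10.7483 + 1.0876) = (20.7001, 11.8359)
End effector: (20.7001, 11.8359)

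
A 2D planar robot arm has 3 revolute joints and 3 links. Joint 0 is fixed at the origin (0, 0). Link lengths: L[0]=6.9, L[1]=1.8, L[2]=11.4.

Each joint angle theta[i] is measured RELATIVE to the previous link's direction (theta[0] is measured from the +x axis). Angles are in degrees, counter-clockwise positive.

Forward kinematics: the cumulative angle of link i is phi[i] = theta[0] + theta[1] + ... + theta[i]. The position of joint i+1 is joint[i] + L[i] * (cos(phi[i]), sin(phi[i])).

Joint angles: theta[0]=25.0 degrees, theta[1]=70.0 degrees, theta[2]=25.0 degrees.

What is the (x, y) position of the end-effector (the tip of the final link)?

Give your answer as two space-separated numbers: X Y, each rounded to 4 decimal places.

Answer: 0.3966 14.5819

Derivation:
joint[0] = (0.0000, 0.0000)  (base)
link 0: phi[0] = 25 = 25 deg
  cos(25 deg) = 0.9063, sin(25 deg) = 0.4226
  joint[1] = (0.0000, 0.0000) + 6.9 * (0.9063, 0.4226) = (0.0000 + 6.2535, 0.0000 + 2.9161) = (6.2535, 2.9161)
link 1: phi[1] = 25 + 70 = 95 deg
  cos(95 deg) = -0.0872, sin(95 deg) = 0.9962
  joint[2] = (6.2535, 2.9161) + 1.8 * (-0.0872, 0.9962) = (6.2535 + -0.1569, 2.9161 + 1.7932) = (6.0966, 4.7092)
link 2: phi[2] = 25 + 70 + 25 = 120 deg
  cos(120 deg) = -0.5000, sin(120 deg) = 0.8660
  joint[3] = (6.0966, 4.7092) + 11.4 * (-0.5000, 0.8660) = (6.0966 + -5.7000, 4.7092 + 9.8727) = (0.3966, 14.5819)
End effector: (0.3966, 14.5819)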